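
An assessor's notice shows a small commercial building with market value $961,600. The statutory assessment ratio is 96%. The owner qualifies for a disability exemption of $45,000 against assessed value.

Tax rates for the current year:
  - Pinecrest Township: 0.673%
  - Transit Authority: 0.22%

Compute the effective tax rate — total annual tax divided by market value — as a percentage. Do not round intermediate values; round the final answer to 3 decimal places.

0.815%

Assessed value = $961,600 × 0.96 = $923,136
Taxable value = $923,136 − $45,000 = $878,136
Pinecrest Township: $878,136 × 0.00673 = $5,909.85528
Transit Authority: $878,136 × 0.0022 = $1,931.8992
Total tax = $7,841.75448
Effective rate = $7,841.75448 ÷ $961,600 = 0.815% of market value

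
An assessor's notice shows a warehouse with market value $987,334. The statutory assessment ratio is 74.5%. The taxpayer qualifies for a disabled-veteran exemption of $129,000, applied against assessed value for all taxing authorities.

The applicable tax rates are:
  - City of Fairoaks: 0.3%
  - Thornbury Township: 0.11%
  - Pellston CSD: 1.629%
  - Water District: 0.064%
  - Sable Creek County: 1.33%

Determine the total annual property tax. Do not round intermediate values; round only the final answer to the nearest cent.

$20,823.34

Assessed value = $987,334 × 0.745 = $735,563.83
Taxable value = $735,563.83 − $129,000 = $606,563.83
City of Fairoaks: $606,563.83 × 0.003 = $1,819.69149
Thornbury Township: $606,563.83 × 0.0011 = $667.220213
Pellston CSD: $606,563.83 × 0.01629 = $9,880.9247907
Water District: $606,563.83 × 0.00064 = $388.2008512
Sable Creek County: $606,563.83 × 0.0133 = $8,067.298939
Total = $1,819.69149 + $667.220213 + $9,880.9247907 + $388.2008512 + $8,067.298939 = $20,823.3362839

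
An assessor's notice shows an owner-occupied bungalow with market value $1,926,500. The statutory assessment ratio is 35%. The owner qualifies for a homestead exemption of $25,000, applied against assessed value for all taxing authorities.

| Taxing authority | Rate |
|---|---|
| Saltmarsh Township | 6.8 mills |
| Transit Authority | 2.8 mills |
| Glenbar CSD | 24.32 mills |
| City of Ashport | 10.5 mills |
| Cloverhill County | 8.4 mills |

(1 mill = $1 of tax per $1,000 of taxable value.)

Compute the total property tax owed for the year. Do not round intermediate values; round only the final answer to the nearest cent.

$34,294.71

Assessed value = $1,926,500 × 0.35 = $674,275
Taxable value = $674,275 − $25,000 = $649,275
Saltmarsh Township: $649,275 × 0.0068 = $4,415.07
Transit Authority: $649,275 × 0.0028 = $1,817.97
Glenbar CSD: $649,275 × 0.02432 = $15,790.368
City of Ashport: $649,275 × 0.0105 = $6,817.3875
Cloverhill County: $649,275 × 0.0084 = $5,453.91
Total = $4,415.07 + $1,817.97 + $15,790.368 + $6,817.3875 + $5,453.91 = $34,294.7055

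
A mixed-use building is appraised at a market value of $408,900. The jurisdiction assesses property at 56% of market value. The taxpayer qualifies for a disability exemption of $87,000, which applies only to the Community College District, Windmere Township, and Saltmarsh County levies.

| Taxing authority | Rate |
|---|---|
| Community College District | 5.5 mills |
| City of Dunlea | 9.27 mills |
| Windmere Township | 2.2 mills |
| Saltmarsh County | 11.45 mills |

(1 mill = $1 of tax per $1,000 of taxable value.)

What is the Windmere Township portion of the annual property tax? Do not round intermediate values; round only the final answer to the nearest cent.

$312.36

Assessed value = $408,900 × 0.56 = $228,984
Windmere Township taxable value = $228,984 − $87,000 = $141,984
Windmere Township levy = $141,984 × 0.0022 = $312.3648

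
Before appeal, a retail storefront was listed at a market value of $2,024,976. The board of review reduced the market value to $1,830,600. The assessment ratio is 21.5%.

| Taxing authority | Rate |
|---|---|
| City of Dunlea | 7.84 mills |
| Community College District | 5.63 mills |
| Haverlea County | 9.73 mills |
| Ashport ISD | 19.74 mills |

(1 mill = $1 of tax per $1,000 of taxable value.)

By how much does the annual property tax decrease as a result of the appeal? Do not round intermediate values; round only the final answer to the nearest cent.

Old assessed value = $2,024,976 × 0.215 = $435,369.84
New assessed value = $1,830,600 × 0.215 = $393,579
Combined rate = 0.00784 + 0.00563 + 0.00973 + 0.01974 = 0.04294
Old tax = $435,369.84 × 0.04294 = $18,694.7809296
New tax = $393,579 × 0.04294 = $16,900.28226
Reduction = $18,694.7809296 − $16,900.28226 = $1,794.4986696

$1,794.50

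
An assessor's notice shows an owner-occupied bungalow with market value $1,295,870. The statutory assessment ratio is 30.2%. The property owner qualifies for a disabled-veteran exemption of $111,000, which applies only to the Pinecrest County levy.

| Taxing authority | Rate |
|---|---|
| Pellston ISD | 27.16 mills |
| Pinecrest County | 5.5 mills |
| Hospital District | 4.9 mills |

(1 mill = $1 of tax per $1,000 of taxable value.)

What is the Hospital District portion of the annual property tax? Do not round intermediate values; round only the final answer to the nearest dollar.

Assessed value = $1,295,870 × 0.302 = $391,352.74
Hospital District taxable value = $391,352.74 (exemption does not apply)
Hospital District levy = $391,352.74 × 0.0049 = $1,917.628426

$1,918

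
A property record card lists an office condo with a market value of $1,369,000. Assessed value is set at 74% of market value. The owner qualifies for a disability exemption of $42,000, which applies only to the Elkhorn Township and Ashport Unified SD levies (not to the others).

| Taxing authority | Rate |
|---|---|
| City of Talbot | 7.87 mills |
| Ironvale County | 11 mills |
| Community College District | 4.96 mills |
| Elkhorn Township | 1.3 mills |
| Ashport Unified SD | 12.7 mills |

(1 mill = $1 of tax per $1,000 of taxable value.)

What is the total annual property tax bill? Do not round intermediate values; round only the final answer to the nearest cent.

Assessed value = $1,369,000 × 0.74 = $1,013,060
City of Talbot: $1,013,060 × 0.00787 = $7,972.7822
Ironvale County: $1,013,060 × 0.011 = $11,143.66
Community College District: $1,013,060 × 0.00496 = $5,024.7776
Elkhorn Township: ($1,013,060 − $42,000) × 0.0013 = $971,060 × 0.0013 = $1,262.378
Ashport Unified SD: ($1,013,060 − $42,000) × 0.0127 = $971,060 × 0.0127 = $12,332.462
Total = $37,736.0598

$37,736.06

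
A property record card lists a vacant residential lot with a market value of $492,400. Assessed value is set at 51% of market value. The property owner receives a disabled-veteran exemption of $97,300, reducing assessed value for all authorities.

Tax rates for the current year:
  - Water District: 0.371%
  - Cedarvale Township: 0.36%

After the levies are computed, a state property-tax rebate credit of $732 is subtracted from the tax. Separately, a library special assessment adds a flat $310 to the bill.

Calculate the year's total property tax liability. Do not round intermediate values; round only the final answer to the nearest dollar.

$702

Assessed value = $492,400 × 0.51 = $251,124
Taxable value = $251,124 − $97,300 = $153,824
Water District: $153,824 × 0.00371 = $570.68704
Cedarvale Township: $153,824 × 0.0036 = $553.7664
Levies subtotal = $1,124.45344
After credit = $1,124.45344 − $732 = $392.45344
Total = $392.45344 + $310 = $702.45344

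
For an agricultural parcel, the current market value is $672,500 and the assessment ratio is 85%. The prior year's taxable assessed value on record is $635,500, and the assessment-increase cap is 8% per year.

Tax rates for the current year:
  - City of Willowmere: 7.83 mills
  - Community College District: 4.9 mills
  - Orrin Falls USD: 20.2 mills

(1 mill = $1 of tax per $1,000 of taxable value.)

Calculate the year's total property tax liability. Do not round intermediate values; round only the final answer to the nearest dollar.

$18,824

Uncapped assessed value = $672,500 × 0.85 = $571,625
Cap limit = $635,500 × 1.08 = $686,340
Taxable assessed value = min($571,625, $686,340) = $571,625 (cap does not bind)
City of Willowmere: $571,625 × 0.00783 = $4,475.82375
Community College District: $571,625 × 0.0049 = $2,800.9625
Orrin Falls USD: $571,625 × 0.0202 = $11,546.825
Total = $18,823.61125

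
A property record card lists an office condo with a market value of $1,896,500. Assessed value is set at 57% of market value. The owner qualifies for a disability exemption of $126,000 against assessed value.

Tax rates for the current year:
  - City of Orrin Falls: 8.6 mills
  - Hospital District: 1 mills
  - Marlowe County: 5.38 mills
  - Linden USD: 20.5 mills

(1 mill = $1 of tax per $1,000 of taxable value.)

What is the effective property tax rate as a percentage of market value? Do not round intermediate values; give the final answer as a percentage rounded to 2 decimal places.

1.79%

Assessed value = $1,896,500 × 0.57 = $1,081,005
Taxable value = $1,081,005 − $126,000 = $955,005
City of Orrin Falls: $955,005 × 0.0086 = $8,213.043
Hospital District: $955,005 × 0.001 = $955.005
Marlowe County: $955,005 × 0.00538 = $5,137.9269
Linden USD: $955,005 × 0.0205 = $19,577.6025
Total tax = $33,883.5774
Effective rate = $33,883.5774 ÷ $1,896,500 = 1.79% of market value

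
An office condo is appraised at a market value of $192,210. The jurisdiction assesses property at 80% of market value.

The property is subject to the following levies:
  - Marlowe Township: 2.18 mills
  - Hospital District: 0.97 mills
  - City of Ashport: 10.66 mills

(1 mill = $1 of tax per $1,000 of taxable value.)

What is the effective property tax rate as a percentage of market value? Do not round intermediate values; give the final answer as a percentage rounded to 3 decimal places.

1.105%

Assessed value = $192,210 × 0.8 = $153,768
Marlowe Township: $153,768 × 0.00218 = $335.21424
Hospital District: $153,768 × 0.00097 = $149.15496
City of Ashport: $153,768 × 0.01066 = $1,639.16688
Total tax = $2,123.53608
Effective rate = $2,123.53608 ÷ $192,210 = 1.105% of market value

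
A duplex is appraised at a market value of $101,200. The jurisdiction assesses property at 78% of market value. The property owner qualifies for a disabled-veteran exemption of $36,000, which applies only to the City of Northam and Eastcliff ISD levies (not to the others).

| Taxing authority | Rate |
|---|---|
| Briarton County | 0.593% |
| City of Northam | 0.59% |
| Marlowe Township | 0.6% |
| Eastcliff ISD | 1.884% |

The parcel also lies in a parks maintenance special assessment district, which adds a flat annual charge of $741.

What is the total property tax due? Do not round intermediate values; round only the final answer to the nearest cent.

Assessed value = $101,200 × 0.78 = $78,936
Briarton County: $78,936 × 0.00593 = $468.09048
City of Northam: ($78,936 − $36,000) × 0.0059 = $42,936 × 0.0059 = $253.3224
Marlowe Township: $78,936 × 0.006 = $473.616
Eastcliff ISD: ($78,936 − $36,000) × 0.01884 = $42,936 × 0.01884 = $808.91424
Levies subtotal = $2,003.94312
Total = $2,003.94312 + $741 = $2,744.94312

$2,744.94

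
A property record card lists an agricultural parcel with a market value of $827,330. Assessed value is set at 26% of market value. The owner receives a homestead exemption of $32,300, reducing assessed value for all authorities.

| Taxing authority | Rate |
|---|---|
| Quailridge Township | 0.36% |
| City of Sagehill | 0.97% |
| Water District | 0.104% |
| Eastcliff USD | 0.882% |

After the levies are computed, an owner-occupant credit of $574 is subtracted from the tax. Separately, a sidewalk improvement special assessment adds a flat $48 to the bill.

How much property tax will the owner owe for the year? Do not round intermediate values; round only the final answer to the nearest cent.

Assessed value = $827,330 × 0.26 = $215,105.8
Taxable value = $215,105.8 − $32,300 = $182,805.8
Quailridge Township: $182,805.8 × 0.0036 = $658.10088
City of Sagehill: $182,805.8 × 0.0097 = $1,773.21626
Water District: $182,805.8 × 0.00104 = $190.118032
Eastcliff USD: $182,805.8 × 0.00882 = $1,612.347156
Levies subtotal = $4,233.782328
After credit = $4,233.782328 − $574 = $3,659.782328
Total = $3,659.782328 + $48 = $3,707.782328

$3,707.78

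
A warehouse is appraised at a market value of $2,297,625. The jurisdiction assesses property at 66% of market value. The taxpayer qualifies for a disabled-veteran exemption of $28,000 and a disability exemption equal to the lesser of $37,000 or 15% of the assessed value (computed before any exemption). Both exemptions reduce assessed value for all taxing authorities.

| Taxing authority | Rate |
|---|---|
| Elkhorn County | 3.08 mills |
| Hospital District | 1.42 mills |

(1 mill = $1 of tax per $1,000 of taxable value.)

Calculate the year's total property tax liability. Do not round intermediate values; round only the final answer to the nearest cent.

Assessed value = $2,297,625 × 0.66 = $1,516,432.5
Disability exemption = min($37,000, 15% × $1,516,432.5) = min($37,000, $227,464.875) = $37,000 (dollar cap binds)
Taxable value = $1,516,432.5 − $28,000 − $37,000 = $1,451,432.5
Elkhorn County: $1,451,432.5 × 0.00308 = $4,470.4121
Hospital District: $1,451,432.5 × 0.00142 = $2,061.03415
Total = $6,531.44625

$6,531.45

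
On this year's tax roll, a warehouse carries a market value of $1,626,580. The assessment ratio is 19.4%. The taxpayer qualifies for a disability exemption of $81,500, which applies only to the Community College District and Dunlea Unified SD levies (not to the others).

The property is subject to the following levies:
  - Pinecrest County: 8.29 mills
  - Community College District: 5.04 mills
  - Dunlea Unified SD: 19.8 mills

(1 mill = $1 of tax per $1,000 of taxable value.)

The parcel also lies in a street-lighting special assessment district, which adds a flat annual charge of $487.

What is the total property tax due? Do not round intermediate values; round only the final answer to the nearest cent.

Assessed value = $1,626,580 × 0.194 = $315,556.52
Pinecrest County: $315,556.52 × 0.00829 = $2,615.9635508
Community College District: ($315,556.52 − $81,500) × 0.00504 = $234,056.52 × 0.00504 = $1,179.6448608
Dunlea Unified SD: ($315,556.52 − $81,500) × 0.0198 = $234,056.52 × 0.0198 = $4,634.319096
Levies subtotal = $8,429.9275076
Total = $8,429.9275076 + $487 = $8,916.9275076

$8,916.93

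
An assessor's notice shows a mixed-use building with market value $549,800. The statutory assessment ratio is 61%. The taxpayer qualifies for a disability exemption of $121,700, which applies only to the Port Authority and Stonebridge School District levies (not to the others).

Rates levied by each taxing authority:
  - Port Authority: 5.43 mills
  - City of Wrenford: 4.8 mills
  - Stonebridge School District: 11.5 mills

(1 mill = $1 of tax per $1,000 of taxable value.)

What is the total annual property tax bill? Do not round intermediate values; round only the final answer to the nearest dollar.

$5,227

Assessed value = $549,800 × 0.61 = $335,378
Port Authority: ($335,378 − $121,700) × 0.00543 = $213,678 × 0.00543 = $1,160.27154
City of Wrenford: $335,378 × 0.0048 = $1,609.8144
Stonebridge School District: ($335,378 − $121,700) × 0.0115 = $213,678 × 0.0115 = $2,457.297
Total = $5,227.38294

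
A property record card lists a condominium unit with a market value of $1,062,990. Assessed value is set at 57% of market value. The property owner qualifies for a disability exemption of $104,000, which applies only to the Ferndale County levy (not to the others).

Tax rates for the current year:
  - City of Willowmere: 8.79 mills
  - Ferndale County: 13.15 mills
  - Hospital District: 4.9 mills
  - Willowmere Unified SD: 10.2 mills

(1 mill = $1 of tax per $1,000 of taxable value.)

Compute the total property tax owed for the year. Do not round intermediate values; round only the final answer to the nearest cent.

$21,075.10

Assessed value = $1,062,990 × 0.57 = $605,904.3
City of Willowmere: $605,904.3 × 0.00879 = $5,325.898797
Ferndale County: ($605,904.3 − $104,000) × 0.01315 = $501,904.3 × 0.01315 = $6,600.041545
Hospital District: $605,904.3 × 0.0049 = $2,968.93107
Willowmere Unified SD: $605,904.3 × 0.0102 = $6,180.22386
Total = $21,075.095272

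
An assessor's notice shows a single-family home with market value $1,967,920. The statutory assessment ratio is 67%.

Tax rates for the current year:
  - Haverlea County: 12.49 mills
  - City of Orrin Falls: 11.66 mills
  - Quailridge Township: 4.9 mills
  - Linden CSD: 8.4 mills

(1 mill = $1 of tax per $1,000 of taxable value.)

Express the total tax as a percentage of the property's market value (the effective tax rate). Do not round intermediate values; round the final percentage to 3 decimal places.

Assessed value = $1,967,920 × 0.67 = $1,318,506.4
Haverlea County: $1,318,506.4 × 0.01249 = $16,468.144936
City of Orrin Falls: $1,318,506.4 × 0.01166 = $15,373.784624
Quailridge Township: $1,318,506.4 × 0.0049 = $6,460.68136
Linden CSD: $1,318,506.4 × 0.0084 = $11,075.45376
Total tax = $49,378.06468
Effective rate = $49,378.06468 ÷ $1,967,920 = 2.509% of market value

2.509%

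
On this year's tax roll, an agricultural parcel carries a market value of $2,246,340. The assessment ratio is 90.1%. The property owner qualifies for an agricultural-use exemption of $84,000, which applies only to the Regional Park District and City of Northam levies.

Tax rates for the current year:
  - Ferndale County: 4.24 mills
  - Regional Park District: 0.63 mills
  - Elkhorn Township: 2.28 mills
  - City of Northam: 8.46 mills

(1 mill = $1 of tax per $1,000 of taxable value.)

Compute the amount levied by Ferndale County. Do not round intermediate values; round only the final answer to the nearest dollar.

Assessed value = $2,246,340 × 0.901 = $2,023,952.34
Ferndale County taxable value = $2,023,952.34 (exemption does not apply)
Ferndale County levy = $2,023,952.34 × 0.00424 = $8,581.5579216

$8,582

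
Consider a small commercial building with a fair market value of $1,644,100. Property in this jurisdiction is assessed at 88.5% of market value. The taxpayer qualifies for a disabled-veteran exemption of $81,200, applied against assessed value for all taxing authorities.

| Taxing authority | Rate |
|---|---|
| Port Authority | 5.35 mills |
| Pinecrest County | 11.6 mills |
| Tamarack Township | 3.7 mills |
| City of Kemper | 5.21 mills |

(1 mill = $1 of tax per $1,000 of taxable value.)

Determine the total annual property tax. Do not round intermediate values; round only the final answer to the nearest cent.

$35,527.21

Assessed value = $1,644,100 × 0.885 = $1,455,028.5
Taxable value = $1,455,028.5 − $81,200 = $1,373,828.5
Port Authority: $1,373,828.5 × 0.00535 = $7,349.982475
Pinecrest County: $1,373,828.5 × 0.0116 = $15,936.4106
Tamarack Township: $1,373,828.5 × 0.0037 = $5,083.16545
City of Kemper: $1,373,828.5 × 0.00521 = $7,157.646485
Total = $7,349.982475 + $15,936.4106 + $5,083.16545 + $7,157.646485 = $35,527.20501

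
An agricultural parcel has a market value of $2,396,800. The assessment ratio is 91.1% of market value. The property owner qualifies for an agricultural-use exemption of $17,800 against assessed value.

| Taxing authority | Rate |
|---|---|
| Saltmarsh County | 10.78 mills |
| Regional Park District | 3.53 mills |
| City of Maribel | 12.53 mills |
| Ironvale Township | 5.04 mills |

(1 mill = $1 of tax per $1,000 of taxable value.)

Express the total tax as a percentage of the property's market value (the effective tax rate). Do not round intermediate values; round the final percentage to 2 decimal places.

2.88%

Assessed value = $2,396,800 × 0.911 = $2,183,484.8
Taxable value = $2,183,484.8 − $17,800 = $2,165,684.8
Saltmarsh County: $2,165,684.8 × 0.01078 = $23,346.082144
Regional Park District: $2,165,684.8 × 0.00353 = $7,644.867344
City of Maribel: $2,165,684.8 × 0.01253 = $27,136.030544
Ironvale Township: $2,165,684.8 × 0.00504 = $10,915.051392
Total tax = $69,042.031424
Effective rate = $69,042.031424 ÷ $2,396,800 = 2.88% of market value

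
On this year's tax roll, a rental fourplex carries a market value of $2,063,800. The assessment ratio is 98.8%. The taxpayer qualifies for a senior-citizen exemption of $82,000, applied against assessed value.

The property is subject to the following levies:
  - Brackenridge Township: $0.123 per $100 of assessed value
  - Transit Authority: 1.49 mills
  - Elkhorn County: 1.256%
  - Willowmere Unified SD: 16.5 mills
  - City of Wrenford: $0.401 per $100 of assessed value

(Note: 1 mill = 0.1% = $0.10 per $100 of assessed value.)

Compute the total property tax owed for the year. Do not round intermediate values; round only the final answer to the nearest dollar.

Assessed value = $2,063,800 × 0.988 = $2,039,034.4
Taxable value = $2,039,034.4 − $82,000 = $1,957,034.4
Brackenridge Township: $1,957,034.4 × 0.00123 = $2,407.152312
Transit Authority: $1,957,034.4 × 0.00149 = $2,915.981256
Elkhorn County: $1,957,034.4 × 0.01256 = $24,580.352064
Willowmere Unified SD: $1,957,034.4 × 0.0165 = $32,291.0676
City of Wrenford: $1,957,034.4 × 0.00401 = $7,847.707944
Total = $70,042.261176

$70,042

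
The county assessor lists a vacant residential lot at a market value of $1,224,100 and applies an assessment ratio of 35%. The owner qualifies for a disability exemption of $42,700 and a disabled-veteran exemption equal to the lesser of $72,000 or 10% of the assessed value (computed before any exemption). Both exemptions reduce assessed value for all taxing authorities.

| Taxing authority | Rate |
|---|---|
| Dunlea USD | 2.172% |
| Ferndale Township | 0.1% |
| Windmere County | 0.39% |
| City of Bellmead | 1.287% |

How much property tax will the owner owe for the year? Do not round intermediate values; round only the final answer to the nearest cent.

Assessed value = $1,224,100 × 0.35 = $428,435
Disabled-veteran exemption = min($72,000, 10% × $428,435) = min($72,000, $42,843.5) = $42,843.5 (percentage binds)
Taxable value = $428,435 − $42,700 − $42,843.5 = $342,891.5
Dunlea USD: $342,891.5 × 0.02172 = $7,447.60338
Ferndale Township: $342,891.5 × 0.001 = $342.8915
Windmere County: $342,891.5 × 0.0039 = $1,337.27685
City of Bellmead: $342,891.5 × 0.01287 = $4,413.013605
Total = $13,540.785335

$13,540.79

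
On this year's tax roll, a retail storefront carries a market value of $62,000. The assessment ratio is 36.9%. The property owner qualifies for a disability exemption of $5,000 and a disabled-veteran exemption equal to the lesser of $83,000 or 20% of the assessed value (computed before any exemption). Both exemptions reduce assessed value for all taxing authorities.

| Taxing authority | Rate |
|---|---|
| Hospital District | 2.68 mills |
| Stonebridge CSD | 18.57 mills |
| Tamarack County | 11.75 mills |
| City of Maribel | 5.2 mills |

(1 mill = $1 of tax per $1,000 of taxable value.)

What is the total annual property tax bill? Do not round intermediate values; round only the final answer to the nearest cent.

Assessed value = $62,000 × 0.369 = $22,878
Disabled-veteran exemption = min($83,000, 20% × $22,878) = min($83,000, $4,575.6) = $4,575.6 (percentage binds)
Taxable value = $22,878 − $5,000 − $4,575.6 = $13,302.4
Hospital District: $13,302.4 × 0.00268 = $35.650432
Stonebridge CSD: $13,302.4 × 0.01857 = $247.025568
Tamarack County: $13,302.4 × 0.01175 = $156.3032
City of Maribel: $13,302.4 × 0.0052 = $69.17248
Total = $508.15168

$508.15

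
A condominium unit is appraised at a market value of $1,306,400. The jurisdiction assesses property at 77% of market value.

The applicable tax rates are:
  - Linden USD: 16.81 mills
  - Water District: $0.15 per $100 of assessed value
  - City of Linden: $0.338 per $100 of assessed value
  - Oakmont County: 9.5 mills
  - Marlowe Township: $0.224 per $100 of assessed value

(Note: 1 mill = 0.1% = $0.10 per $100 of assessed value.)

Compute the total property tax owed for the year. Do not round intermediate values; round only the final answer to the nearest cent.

$33,628.17

Assessed value = $1,306,400 × 0.77 = $1,005,928
Linden USD: $1,005,928 × 0.01681 = $16,909.64968
Water District: $1,005,928 × 0.0015 = $1,508.892
City of Linden: $1,005,928 × 0.00338 = $3,400.03664
Oakmont County: $1,005,928 × 0.0095 = $9,556.316
Marlowe Township: $1,005,928 × 0.00224 = $2,253.27872
Total = $33,628.17304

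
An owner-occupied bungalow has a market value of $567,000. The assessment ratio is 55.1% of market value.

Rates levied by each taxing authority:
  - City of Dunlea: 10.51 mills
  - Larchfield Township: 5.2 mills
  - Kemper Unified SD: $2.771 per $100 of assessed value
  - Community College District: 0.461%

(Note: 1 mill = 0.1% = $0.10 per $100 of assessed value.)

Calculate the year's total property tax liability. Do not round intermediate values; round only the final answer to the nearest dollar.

$15,005

Assessed value = $567,000 × 0.551 = $312,417
City of Dunlea: $312,417 × 0.01051 = $3,283.50267
Larchfield Township: $312,417 × 0.0052 = $1,624.5684
Kemper Unified SD: $312,417 × 0.02771 = $8,657.07507
Community College District: $312,417 × 0.00461 = $1,440.24237
Total = $15,005.38851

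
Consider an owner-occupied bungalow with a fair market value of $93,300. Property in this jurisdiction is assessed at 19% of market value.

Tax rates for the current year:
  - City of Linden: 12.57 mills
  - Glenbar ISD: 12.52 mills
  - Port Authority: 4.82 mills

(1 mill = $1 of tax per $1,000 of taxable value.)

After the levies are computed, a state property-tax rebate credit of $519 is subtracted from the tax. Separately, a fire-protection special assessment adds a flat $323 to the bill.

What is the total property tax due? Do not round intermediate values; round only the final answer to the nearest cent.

Assessed value = $93,300 × 0.19 = $17,727
City of Linden: $17,727 × 0.01257 = $222.82839
Glenbar ISD: $17,727 × 0.01252 = $221.94204
Port Authority: $17,727 × 0.00482 = $85.44414
Levies subtotal = $530.21457
After credit = $530.21457 − $519 = $11.21457
Total = $11.21457 + $323 = $334.21457

$334.21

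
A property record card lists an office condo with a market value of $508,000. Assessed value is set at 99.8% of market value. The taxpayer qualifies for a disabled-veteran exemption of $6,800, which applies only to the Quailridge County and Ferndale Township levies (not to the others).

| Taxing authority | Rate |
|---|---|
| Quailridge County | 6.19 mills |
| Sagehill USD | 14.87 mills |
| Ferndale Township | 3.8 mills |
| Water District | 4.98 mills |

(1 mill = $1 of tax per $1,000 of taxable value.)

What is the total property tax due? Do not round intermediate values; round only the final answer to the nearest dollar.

$15,060

Assessed value = $508,000 × 0.998 = $506,984
Quailridge County: ($506,984 − $6,800) × 0.00619 = $500,184 × 0.00619 = $3,096.13896
Sagehill USD: $506,984 × 0.01487 = $7,538.85208
Ferndale Township: ($506,984 − $6,800) × 0.0038 = $500,184 × 0.0038 = $1,900.6992
Water District: $506,984 × 0.00498 = $2,524.78032
Total = $15,060.47056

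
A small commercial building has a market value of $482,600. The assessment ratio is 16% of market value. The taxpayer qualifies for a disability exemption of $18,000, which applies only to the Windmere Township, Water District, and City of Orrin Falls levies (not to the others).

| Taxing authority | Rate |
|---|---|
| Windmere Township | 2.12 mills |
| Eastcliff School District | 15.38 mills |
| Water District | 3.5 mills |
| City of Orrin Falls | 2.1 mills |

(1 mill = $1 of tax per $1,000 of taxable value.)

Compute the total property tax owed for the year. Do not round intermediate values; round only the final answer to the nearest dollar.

Assessed value = $482,600 × 0.16 = $77,216
Windmere Township: ($77,216 − $18,000) × 0.00212 = $59,216 × 0.00212 = $125.53792
Eastcliff School District: $77,216 × 0.01538 = $1,187.58208
Water District: ($77,216 − $18,000) × 0.0035 = $59,216 × 0.0035 = $207.256
City of Orrin Falls: ($77,216 − $18,000) × 0.0021 = $59,216 × 0.0021 = $124.3536
Total = $1,644.7296

$1,645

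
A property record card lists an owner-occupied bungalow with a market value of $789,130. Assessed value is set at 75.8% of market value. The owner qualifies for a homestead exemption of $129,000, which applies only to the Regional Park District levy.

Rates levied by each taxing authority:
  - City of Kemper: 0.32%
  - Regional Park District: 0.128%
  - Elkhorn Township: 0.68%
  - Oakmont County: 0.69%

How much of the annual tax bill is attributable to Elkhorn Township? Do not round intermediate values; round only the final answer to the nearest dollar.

$4,067

Assessed value = $789,130 × 0.758 = $598,160.54
Elkhorn Township taxable value = $598,160.54 (exemption does not apply)
Elkhorn Township levy = $598,160.54 × 0.0068 = $4,067.491672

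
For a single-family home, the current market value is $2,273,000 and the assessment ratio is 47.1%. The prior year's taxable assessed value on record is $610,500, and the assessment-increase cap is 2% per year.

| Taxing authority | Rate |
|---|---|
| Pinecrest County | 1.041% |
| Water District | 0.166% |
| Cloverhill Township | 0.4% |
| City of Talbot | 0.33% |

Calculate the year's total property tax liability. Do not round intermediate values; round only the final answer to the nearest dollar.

Uncapped assessed value = $2,273,000 × 0.471 = $1,070,583
Cap limit = $610,500 × 1.02 = $622,710
Taxable assessed value = min($1,070,583, $622,710) = $622,710 (cap binds)
Pinecrest County: $622,710 × 0.01041 = $6,482.4111
Water District: $622,710 × 0.00166 = $1,033.6986
Cloverhill Township: $622,710 × 0.004 = $2,490.84
City of Talbot: $622,710 × 0.0033 = $2,054.943
Total = $12,061.8927

$12,062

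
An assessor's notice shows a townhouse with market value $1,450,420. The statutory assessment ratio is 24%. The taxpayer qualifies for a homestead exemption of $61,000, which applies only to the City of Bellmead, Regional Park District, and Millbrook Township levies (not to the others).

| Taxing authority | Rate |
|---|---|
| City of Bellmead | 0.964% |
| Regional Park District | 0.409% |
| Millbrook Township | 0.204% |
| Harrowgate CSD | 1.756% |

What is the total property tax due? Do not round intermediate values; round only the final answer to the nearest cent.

$10,640.23

Assessed value = $1,450,420 × 0.24 = $348,100.8
City of Bellmead: ($348,100.8 − $61,000) × 0.00964 = $287,100.8 × 0.00964 = $2,767.651712
Regional Park District: ($348,100.8 − $61,000) × 0.00409 = $287,100.8 × 0.00409 = $1,174.242272
Millbrook Township: ($348,100.8 − $61,000) × 0.00204 = $287,100.8 × 0.00204 = $585.685632
Harrowgate CSD: $348,100.8 × 0.01756 = $6,112.650048
Total = $10,640.229664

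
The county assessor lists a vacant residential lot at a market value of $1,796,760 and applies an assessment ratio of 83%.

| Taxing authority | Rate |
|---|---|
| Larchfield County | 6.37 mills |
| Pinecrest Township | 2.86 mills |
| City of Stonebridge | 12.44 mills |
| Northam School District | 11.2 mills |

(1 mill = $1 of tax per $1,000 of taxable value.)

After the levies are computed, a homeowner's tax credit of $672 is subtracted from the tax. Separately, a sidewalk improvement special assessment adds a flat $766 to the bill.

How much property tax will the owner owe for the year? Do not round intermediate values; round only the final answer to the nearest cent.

Assessed value = $1,796,760 × 0.83 = $1,491,310.8
Larchfield County: $1,491,310.8 × 0.00637 = $9,499.649796
Pinecrest Township: $1,491,310.8 × 0.00286 = $4,265.148888
City of Stonebridge: $1,491,310.8 × 0.01244 = $18,551.906352
Northam School District: $1,491,310.8 × 0.0112 = $16,702.68096
Levies subtotal = $49,019.385996
After credit = $49,019.385996 − $672 = $48,347.385996
Total = $48,347.385996 + $766 = $49,113.385996

$49,113.39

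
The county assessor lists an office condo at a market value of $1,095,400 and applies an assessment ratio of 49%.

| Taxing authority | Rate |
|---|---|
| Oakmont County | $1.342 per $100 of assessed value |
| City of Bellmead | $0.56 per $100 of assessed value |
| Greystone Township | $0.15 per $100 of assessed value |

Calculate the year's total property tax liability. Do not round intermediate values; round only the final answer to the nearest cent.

$11,014.03

Assessed value = $1,095,400 × 0.49 = $536,746
Oakmont County: $536,746 × 0.01342 = $7,203.13132
City of Bellmead: $536,746 × 0.0056 = $3,005.7776
Greystone Township: $536,746 × 0.0015 = $805.119
Total = $7,203.13132 + $3,005.7776 + $805.119 = $11,014.02792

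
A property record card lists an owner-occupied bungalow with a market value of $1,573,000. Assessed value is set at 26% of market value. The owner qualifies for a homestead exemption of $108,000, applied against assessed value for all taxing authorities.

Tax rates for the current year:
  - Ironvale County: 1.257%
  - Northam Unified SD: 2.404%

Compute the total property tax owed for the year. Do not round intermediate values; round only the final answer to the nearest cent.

Assessed value = $1,573,000 × 0.26 = $408,980
Taxable value = $408,980 − $108,000 = $300,980
Ironvale County: $300,980 × 0.01257 = $3,783.3186
Northam Unified SD: $300,980 × 0.02404 = $7,235.5592
Total = $3,783.3186 + $7,235.5592 = $11,018.8778

$11,018.88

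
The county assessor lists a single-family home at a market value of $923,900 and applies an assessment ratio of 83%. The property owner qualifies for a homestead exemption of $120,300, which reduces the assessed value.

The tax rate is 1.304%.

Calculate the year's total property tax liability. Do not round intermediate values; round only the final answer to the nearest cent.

$8,430.84

Assessed value = $923,900 × 0.83 = $766,837
Taxable value = $766,837 − $120,300 = $646,537
Tax = $646,537 × 0.01304 = $8,430.84248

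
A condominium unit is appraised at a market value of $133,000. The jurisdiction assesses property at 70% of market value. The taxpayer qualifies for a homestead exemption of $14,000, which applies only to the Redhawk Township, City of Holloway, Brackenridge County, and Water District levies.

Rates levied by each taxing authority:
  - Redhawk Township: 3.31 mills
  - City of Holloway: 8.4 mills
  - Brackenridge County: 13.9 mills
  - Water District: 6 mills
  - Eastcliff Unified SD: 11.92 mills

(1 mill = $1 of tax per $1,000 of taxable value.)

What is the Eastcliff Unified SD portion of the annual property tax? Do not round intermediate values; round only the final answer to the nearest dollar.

$1,110

Assessed value = $133,000 × 0.7 = $93,100
Eastcliff Unified SD taxable value = $93,100 (exemption does not apply)
Eastcliff Unified SD levy = $93,100 × 0.01192 = $1,109.752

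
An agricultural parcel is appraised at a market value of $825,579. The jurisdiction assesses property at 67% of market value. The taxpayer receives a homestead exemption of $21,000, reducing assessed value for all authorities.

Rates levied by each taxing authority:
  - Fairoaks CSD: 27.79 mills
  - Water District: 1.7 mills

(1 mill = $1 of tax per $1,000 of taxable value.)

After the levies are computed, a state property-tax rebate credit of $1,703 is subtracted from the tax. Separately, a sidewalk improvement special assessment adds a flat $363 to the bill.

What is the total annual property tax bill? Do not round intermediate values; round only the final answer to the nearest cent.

Assessed value = $825,579 × 0.67 = $553,137.93
Taxable value = $553,137.93 − $21,000 = $532,137.93
Fairoaks CSD: $532,137.93 × 0.02779 = $14,788.1130747
Water District: $532,137.93 × 0.0017 = $904.634481
Levies subtotal = $15,692.7475557
After credit = $15,692.7475557 − $1,703 = $13,989.7475557
Total = $13,989.7475557 + $363 = $14,352.7475557

$14,352.75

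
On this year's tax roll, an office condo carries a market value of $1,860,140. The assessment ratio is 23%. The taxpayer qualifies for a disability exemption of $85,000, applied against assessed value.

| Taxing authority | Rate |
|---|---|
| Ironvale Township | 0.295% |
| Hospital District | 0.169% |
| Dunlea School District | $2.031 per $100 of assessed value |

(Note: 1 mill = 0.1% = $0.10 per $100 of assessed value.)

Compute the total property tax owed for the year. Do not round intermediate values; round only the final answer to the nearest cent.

$8,553.66

Assessed value = $1,860,140 × 0.23 = $427,832.2
Taxable value = $427,832.2 − $85,000 = $342,832.2
Ironvale Township: $342,832.2 × 0.00295 = $1,011.35499
Hospital District: $342,832.2 × 0.00169 = $579.386418
Dunlea School District: $342,832.2 × 0.02031 = $6,962.921982
Total = $8,553.66339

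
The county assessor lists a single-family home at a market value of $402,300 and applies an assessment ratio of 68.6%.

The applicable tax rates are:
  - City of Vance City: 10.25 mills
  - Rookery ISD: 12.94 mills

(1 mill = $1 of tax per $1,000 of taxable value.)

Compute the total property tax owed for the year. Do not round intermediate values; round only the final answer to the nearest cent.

Assessed value = $402,300 × 0.686 = $275,977.8
City of Vance City: $275,977.8 × 0.01025 = $2,828.77245
Rookery ISD: $275,977.8 × 0.01294 = $3,571.152732
Total = $2,828.77245 + $3,571.152732 = $6,399.925182

$6,399.93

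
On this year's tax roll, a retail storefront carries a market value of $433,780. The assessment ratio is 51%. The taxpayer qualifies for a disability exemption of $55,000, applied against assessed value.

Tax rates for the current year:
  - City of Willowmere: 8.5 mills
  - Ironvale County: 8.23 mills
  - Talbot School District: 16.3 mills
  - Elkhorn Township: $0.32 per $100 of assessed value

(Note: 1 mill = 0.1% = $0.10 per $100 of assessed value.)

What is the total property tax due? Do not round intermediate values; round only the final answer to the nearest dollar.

Assessed value = $433,780 × 0.51 = $221,227.8
Taxable value = $221,227.8 − $55,000 = $166,227.8
City of Willowmere: $166,227.8 × 0.0085 = $1,412.9363
Ironvale County: $166,227.8 × 0.00823 = $1,368.054794
Talbot School District: $166,227.8 × 0.0163 = $2,709.51314
Elkhorn Township: $166,227.8 × 0.0032 = $531.92896
Total = $6,022.433194

$6,022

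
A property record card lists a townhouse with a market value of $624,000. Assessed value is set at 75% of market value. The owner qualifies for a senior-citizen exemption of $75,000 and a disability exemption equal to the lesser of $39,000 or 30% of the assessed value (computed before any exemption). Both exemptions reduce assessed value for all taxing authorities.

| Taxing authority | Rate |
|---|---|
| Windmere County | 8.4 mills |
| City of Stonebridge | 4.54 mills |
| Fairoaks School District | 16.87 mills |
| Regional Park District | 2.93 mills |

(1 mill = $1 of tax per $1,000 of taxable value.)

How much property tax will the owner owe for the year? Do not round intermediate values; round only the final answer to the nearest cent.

Assessed value = $624,000 × 0.75 = $468,000
Disability exemption = min($39,000, 30% × $468,000) = min($39,000, $140,400) = $39,000 (dollar cap binds)
Taxable value = $468,000 − $75,000 − $39,000 = $354,000
Windmere County: $354,000 × 0.0084 = $2,973.6
City of Stonebridge: $354,000 × 0.00454 = $1,607.16
Fairoaks School District: $354,000 × 0.01687 = $5,971.98
Regional Park District: $354,000 × 0.00293 = $1,037.22
Total = $11,589.96

$11,589.96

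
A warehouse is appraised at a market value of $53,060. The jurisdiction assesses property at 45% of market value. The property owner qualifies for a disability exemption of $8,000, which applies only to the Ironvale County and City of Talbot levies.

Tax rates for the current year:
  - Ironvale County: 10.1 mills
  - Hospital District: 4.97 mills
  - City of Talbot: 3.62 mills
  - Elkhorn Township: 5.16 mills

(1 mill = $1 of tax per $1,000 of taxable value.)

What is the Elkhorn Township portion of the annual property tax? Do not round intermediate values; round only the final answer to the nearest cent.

Assessed value = $53,060 × 0.45 = $23,877
Elkhorn Township taxable value = $23,877 (exemption does not apply)
Elkhorn Township levy = $23,877 × 0.00516 = $123.20532

$123.21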